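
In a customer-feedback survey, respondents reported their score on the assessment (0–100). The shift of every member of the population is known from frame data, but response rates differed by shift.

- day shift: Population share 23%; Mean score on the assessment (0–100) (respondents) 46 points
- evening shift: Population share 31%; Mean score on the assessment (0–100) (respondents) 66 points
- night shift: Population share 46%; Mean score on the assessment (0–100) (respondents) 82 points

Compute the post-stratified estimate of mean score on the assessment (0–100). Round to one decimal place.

68.8

Reweight to the known shift distribution:
  day shift: 0.23 × 46 = 10.58
  evening shift: 0.31 × 66 = 20.46
  night shift: 0.46 × 82 = 37.72
Post-stratified estimate = 68.76 → 68.8.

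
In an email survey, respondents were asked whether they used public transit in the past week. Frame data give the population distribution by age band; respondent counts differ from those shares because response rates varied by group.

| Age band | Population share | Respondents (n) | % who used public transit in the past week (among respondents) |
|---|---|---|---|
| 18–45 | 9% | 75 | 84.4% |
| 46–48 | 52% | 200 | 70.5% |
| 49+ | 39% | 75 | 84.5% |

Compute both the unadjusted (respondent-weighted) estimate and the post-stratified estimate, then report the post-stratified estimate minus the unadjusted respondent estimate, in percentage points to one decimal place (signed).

Without adjustment, the pooled respondent share is:
  (75/350)×84.4 + (200/350)×70.5 + (75/350)×84.5 = 76.4786%
Reweighting by population age band shares:
  0.09×84.4 + 0.52×70.5 + 0.39×84.5 = 77.211%
Difference = 77.211 − 76.4786 = 0.7324 pp.

+0.7 percentage points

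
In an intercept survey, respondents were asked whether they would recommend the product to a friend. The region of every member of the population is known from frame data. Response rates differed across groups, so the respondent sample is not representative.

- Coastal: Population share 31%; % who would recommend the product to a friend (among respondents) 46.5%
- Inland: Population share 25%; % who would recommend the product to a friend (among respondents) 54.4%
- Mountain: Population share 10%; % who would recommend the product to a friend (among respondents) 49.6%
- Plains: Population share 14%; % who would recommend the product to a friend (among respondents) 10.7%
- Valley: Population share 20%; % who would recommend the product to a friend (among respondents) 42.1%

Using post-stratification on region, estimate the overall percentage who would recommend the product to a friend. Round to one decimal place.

42.9%

Weight each group's respondent value by its population share:
  Coastal: 0.31 × 46.5 = 14.415
  Inland: 0.25 × 54.4 = 13.6
  Mountain: 0.1 × 49.6 = 4.96
  Plains: 0.14 × 10.7 = 1.498
  Valley: 0.2 × 42.1 = 8.42
Post-stratified estimate = 42.893 → 42.9%.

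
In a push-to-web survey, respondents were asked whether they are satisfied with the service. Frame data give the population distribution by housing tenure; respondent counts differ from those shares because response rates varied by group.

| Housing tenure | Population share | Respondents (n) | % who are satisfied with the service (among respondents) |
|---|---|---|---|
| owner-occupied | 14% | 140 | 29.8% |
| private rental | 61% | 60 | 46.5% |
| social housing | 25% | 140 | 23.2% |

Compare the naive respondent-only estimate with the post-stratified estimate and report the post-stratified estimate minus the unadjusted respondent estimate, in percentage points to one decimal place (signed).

Naive respondent-only estimate (weights = respondent counts):
  (140/340)×29.8 + (60/340)×46.5 + (140/340)×23.2 = 30.0294%
Reweighting by population housing tenure shares:
  0.14×29.8 + 0.61×46.5 + 0.25×23.2 = 38.337%
Difference = 38.337 − 30.0294 = 8.3076 pp.

+8.3 percentage points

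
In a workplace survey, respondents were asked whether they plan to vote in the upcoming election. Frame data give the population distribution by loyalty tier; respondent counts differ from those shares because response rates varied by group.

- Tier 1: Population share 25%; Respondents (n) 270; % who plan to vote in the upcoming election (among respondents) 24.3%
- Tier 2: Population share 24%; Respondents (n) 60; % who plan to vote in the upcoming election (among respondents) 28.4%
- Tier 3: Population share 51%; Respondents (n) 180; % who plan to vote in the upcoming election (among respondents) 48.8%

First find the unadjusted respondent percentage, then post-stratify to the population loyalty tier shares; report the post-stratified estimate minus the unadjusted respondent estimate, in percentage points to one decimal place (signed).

+4.3 percentage points

Naive respondent-only estimate (weights = respondent counts):
  (270/510)×24.3 + (60/510)×28.4 + (180/510)×48.8 = 33.4294%
Reweighting by population loyalty tier shares:
  0.25×24.3 + 0.24×28.4 + 0.51×48.8 = 37.779%
Difference = 37.779 − 33.4294 = 4.3496 pp.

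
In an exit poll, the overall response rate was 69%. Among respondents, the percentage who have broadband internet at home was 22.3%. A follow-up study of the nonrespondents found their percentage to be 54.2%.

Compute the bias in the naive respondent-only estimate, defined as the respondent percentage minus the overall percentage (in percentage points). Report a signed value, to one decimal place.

Nonresponse fraction = 1 − 0.69 = 0.31.
Bias = (nonresponse fraction) × (respondent percentage − nonrespondent percentage)
     = 0.31 × (22.3 − 54.2) = 0.31 × -31.9 = -9.889.

-9.9 percentage points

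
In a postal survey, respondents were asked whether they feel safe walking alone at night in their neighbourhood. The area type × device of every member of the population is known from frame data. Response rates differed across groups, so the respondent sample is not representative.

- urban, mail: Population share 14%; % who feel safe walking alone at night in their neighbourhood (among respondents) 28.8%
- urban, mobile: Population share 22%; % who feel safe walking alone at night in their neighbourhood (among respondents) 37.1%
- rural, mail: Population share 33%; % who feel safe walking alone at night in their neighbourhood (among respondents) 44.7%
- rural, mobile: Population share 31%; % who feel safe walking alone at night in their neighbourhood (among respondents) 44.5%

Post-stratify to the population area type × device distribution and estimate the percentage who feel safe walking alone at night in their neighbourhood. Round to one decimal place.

Post-stratification weights by population share, not respondent share:
  urban, mail: 0.14 × 28.8 = 4.032
  urban, mobile: 0.22 × 37.1 = 8.162
  rural, mail: 0.33 × 44.7 = 14.751
  rural, mobile: 0.31 × 44.5 = 13.795
Post-stratified estimate = 40.74 → 40.7%.

40.7%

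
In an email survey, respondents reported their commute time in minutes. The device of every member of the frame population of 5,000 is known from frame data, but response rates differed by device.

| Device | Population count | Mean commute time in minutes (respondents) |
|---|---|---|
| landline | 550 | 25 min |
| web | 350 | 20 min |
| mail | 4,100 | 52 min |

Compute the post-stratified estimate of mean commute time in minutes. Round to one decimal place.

Reweight to the known device distribution:
  landline: (550/5,000) × 25 = 2.75
  web: (350/5,000) × 20 = 1.4
  mail: (4,100/5,000) × 52 = 42.64
Post-stratified estimate = 46.79 → 46.8.

46.8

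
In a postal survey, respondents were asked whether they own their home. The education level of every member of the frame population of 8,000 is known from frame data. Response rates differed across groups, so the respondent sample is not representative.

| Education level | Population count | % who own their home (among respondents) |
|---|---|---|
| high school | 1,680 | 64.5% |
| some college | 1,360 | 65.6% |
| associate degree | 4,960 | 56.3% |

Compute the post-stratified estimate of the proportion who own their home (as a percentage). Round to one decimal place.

59.6%

Each cell contributes population-share × respondent value:
  high school: (1,680/8,000) × 64.5 = 13.545
  some college: (1,360/8,000) × 65.6 = 11.152
  associate degree: (4,960/8,000) × 56.3 = 34.906
Post-stratified estimate = 59.603 → 59.6%.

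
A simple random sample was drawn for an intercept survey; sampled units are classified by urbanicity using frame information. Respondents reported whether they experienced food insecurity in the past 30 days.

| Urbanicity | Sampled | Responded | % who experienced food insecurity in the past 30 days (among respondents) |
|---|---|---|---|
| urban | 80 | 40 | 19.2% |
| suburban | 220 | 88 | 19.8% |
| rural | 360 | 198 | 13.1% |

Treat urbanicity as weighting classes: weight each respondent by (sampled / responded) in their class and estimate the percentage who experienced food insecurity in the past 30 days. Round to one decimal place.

16.1%

Response rates by class: urban 40/80 = 50%, suburban 88/220 = 40%, rural 198/360 = 55%.
Inverse-response-rate weighting restores each class to its sampled count, so class totals weight by n_sampled:
  urban: 80 × 19.2 = 1536
  suburban: 220 × 19.8 = 4356
  rural: 360 × 13.1 = 4716
Adjusted estimate = 10,608 / 660 = 16.0727 → 16.1%.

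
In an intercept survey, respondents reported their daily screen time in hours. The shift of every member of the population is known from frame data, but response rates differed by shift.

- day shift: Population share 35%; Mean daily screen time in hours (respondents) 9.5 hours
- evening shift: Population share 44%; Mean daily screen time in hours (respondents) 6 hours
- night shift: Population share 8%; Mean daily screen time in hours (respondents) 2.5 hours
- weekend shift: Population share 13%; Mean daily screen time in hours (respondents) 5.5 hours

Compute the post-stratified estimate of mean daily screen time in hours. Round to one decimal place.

6.9

Post-stratification weights by population share, not respondent share:
  day shift: 0.35 × 9.5 = 3.325
  evening shift: 0.44 × 6 = 2.64
  night shift: 0.08 × 2.5 = 0.2
  weekend shift: 0.13 × 5.5 = 0.715
Post-stratified estimate = 6.88 → 6.9.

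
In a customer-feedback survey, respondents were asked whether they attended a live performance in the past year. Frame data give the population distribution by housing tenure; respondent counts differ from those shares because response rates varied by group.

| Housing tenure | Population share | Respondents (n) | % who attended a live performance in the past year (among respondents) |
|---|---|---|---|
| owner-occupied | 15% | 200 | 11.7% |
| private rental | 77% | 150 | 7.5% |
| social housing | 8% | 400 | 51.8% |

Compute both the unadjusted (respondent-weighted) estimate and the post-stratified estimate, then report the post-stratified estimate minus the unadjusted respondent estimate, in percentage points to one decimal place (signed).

-20.6 percentage points

Naive respondent-only estimate (weights = respondent counts):
  (200/750)×11.7 + (150/750)×7.5 + (400/750)×51.8 = 32.2467%
Post-stratifying to population shares instead:
  0.15×11.7 + 0.77×7.5 + 0.08×51.8 = 11.674%
Difference = 11.674 − 32.2467 = -20.5727 pp.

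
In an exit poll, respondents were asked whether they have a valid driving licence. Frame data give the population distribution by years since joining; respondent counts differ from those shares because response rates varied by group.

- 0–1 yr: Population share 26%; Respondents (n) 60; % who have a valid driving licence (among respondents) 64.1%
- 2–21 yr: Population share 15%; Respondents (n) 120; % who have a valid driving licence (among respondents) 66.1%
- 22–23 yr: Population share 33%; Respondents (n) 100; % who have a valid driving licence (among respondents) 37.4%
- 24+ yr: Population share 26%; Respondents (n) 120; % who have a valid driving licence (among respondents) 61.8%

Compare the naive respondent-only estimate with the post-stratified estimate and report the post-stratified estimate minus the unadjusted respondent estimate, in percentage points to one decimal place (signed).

-2.3 percentage points

Unadjusted (pooled respondent) estimate weights by respondent counts:
  (60/400)×64.1 + (120/400)×66.1 + (100/400)×37.4 + (120/400)×61.8 = 57.335%
Reweighting by population years since joining shares:
  0.26×64.1 + 0.15×66.1 + 0.33×37.4 + 0.26×61.8 = 54.991%
Difference = 54.991 − 57.335 = -2.344 pp.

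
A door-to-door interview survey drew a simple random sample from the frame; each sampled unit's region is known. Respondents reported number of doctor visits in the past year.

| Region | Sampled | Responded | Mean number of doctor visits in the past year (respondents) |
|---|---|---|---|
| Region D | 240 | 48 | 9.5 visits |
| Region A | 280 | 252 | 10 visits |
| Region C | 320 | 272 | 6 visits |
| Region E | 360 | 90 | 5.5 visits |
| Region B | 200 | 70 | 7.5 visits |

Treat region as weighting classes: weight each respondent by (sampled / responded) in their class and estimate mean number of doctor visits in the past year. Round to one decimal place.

Class response rates: Region D 48/240 = 20%, Region A 252/280 = 90%, Region C 272/320 = 85%, Region E 90/360 = 25%, Region B 70/200 = 35%.
Weighting each respondent by the inverse class response rate inflates each class back to its sampled size, so the class weight is n_sampled:
  Region D: 240 × 9.5 = 2280
  Region A: 280 × 10 = 2800
  Region C: 320 × 6 = 1920
  Region E: 360 × 5.5 = 1980
  Region B: 200 × 7.5 = 1500
Adjusted estimate = 10,480 / 1,400 = 7.48571 → 7.5.

7.5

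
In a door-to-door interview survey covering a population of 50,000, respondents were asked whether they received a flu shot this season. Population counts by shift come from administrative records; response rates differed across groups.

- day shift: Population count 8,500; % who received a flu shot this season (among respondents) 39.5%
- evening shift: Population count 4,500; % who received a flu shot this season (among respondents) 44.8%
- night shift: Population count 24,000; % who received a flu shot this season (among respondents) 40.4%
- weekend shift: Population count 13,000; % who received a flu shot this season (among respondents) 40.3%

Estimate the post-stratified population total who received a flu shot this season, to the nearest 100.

20,300

Apply each group's respondent rate to its population count:
  day shift: 8,500 × 39.5% = 3357.5
  evening shift: 4,500 × 44.8% = 2016
  night shift: 24,000 × 40.4% = 9696
  weekend shift: 13,000 × 40.3% = 5239
Estimated total = 20308.5 → 20,300.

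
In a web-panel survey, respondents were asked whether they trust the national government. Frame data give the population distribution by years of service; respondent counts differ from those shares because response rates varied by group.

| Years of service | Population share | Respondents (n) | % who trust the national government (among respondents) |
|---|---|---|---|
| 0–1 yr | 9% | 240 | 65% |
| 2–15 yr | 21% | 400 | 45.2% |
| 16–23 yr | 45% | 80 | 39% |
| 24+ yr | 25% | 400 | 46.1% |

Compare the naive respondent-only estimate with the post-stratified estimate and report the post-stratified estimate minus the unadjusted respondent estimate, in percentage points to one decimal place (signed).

Unadjusted (pooled respondent) estimate weights by respondent counts:
  (240/1120)×65 + (400/1120)×45.2 + (80/1120)×39 + (400/1120)×46.1 = 49.3214%
Post-stratified estimate weights by population shares:
  0.09×65 + 0.21×45.2 + 0.45×39 + 0.25×46.1 = 44.417%
Difference = 44.417 − 49.3214 = -4.9044 pp.

-4.9 percentage points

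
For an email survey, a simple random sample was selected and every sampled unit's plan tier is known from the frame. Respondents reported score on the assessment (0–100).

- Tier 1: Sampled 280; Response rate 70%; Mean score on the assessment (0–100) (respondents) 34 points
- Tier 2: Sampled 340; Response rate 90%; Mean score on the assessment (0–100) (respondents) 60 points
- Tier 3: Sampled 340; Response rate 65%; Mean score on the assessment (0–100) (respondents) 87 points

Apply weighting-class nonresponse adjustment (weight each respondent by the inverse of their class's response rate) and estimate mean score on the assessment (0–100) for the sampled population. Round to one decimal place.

Inverse-response-rate weighting restores each class to its sampled count, so class totals weight by n_sampled:
  Tier 1: 280 × 34 = 9520
  Tier 2: 340 × 60 = 20,400
  Tier 3: 340 × 87 = 29,580
Adjusted estimate = 59,500 / 960 = 61.9792 → 62.0.

62.0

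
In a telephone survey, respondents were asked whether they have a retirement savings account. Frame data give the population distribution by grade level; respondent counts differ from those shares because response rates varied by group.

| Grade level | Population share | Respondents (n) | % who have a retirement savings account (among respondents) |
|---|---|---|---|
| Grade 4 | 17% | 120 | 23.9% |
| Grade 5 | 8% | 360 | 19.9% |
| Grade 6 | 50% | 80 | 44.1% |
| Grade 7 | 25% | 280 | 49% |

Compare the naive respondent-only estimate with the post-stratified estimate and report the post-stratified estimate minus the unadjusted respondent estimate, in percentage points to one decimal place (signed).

+7.5 percentage points

Without adjustment, the pooled respondent share is:
  (120/840)×23.9 + (360/840)×19.9 + (80/840)×44.1 + (280/840)×49 = 32.4762%
Post-stratifying to population shares instead:
  0.17×23.9 + 0.08×19.9 + 0.5×44.1 + 0.25×49 = 39.955%
Difference = 39.955 − 32.4762 = 7.4788 pp.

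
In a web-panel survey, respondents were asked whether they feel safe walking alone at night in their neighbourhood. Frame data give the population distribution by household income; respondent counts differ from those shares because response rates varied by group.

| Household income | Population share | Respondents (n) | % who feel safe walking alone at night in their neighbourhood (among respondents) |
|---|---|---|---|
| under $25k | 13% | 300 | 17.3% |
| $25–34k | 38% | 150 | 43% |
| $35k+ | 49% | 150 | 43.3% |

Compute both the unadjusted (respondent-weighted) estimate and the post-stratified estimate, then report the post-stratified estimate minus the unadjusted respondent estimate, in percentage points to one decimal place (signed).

Without adjustment, the pooled respondent share is:
  (300/600)×17.3 + (150/600)×43 + (150/600)×43.3 = 30.225%
Post-stratifying to population shares instead:
  0.13×17.3 + 0.38×43 + 0.49×43.3 = 39.806%
Difference = 39.806 − 30.225 = 9.581 pp.

+9.6 percentage points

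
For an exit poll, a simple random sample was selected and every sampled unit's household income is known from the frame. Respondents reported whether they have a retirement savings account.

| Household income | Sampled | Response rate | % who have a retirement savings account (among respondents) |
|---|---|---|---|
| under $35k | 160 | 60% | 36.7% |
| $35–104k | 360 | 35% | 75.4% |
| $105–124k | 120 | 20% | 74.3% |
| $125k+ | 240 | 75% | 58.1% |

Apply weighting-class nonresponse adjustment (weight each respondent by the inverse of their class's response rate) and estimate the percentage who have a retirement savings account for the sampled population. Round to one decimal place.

63.5%

With weight = n_sampled/n_responded per class, the weighted class total is n_sampled:
  under $35k: 160 × 36.7 = 5872
  $35–104k: 360 × 75.4 = 27144
  $105–124k: 120 × 74.3 = 8916
  $125k+: 240 × 58.1 = 13,944
Adjusted estimate = 55,876 / 880 = 63.4955 → 63.5%.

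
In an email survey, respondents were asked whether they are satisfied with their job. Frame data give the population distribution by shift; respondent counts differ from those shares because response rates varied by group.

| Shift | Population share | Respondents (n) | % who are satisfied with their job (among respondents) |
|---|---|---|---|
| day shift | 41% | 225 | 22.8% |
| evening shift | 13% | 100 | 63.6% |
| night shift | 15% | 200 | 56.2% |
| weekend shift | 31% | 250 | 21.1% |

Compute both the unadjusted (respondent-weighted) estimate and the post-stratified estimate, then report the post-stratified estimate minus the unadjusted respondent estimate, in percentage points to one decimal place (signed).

Naive respondent-only estimate (weights = respondent counts):
  (225/775)×22.8 + (100/775)×63.6 + (200/775)×56.2 + (250/775)×21.1 = 36.1355%
Post-stratifying to population shares instead:
  0.41×22.8 + 0.13×63.6 + 0.15×56.2 + 0.31×21.1 = 32.587%
Difference = 32.587 − 36.1355 = -3.5485 pp.

-3.5 percentage points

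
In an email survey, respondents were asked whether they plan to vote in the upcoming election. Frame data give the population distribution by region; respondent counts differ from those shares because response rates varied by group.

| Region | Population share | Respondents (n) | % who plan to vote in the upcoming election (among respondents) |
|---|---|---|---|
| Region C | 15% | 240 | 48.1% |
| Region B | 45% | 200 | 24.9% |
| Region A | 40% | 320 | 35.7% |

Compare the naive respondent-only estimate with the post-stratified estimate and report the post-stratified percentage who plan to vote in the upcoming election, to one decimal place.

32.7%

Without adjustment, the pooled respondent share is:
  (240/760)×48.1 + (200/760)×24.9 + (320/760)×35.7 = 36.7737%
Post-stratified estimate weights by population shares:
  0.15×48.1 + 0.45×24.9 + 0.4×35.7 = 32.7%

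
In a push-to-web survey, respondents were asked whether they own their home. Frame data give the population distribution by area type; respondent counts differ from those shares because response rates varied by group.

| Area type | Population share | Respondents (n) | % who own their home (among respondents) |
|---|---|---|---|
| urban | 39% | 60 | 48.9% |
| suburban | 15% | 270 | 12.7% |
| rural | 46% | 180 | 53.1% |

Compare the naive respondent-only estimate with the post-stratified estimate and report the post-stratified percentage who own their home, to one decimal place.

Unadjusted (pooled respondent) estimate weights by respondent counts:
  (60/510)×48.9 + (270/510)×12.7 + (180/510)×53.1 = 31.2176%
Post-stratifying to population shares instead:
  0.39×48.9 + 0.15×12.7 + 0.46×53.1 = 45.402%

45.4%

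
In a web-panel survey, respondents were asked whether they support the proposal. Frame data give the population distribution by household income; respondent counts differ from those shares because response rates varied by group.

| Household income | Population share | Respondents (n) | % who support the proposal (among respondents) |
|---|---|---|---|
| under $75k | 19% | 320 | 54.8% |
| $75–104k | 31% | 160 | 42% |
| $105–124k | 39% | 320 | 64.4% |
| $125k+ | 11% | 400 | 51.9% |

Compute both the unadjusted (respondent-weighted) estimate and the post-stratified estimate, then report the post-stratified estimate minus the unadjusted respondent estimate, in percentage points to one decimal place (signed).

Naive respondent-only estimate (weights = respondent counts):
  (320/1200)×54.8 + (160/1200)×42 + (320/1200)×64.4 + (400/1200)×51.9 = 54.6867%
Post-stratifying to population shares instead:
  0.19×54.8 + 0.31×42 + 0.39×64.4 + 0.11×51.9 = 54.257%
Difference = 54.257 − 54.6867 = -0.4297 pp.

-0.4 percentage points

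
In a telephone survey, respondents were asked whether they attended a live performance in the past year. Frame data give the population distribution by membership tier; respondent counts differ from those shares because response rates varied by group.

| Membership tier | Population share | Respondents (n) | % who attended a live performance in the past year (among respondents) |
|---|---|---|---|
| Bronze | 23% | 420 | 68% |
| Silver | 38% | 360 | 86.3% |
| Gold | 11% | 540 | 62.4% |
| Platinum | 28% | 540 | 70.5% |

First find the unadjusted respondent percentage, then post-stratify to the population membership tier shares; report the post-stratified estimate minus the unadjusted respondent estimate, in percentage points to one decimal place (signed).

+4.4 percentage points

Naive respondent-only estimate (weights = respondent counts):
  (420/1860)×68 + (360/1860)×86.3 + (540/1860)×62.4 + (540/1860)×70.5 = 70.6419%
Post-stratified estimate weights by population shares:
  0.23×68 + 0.38×86.3 + 0.11×62.4 + 0.28×70.5 = 75.038%
Difference = 75.038 − 70.6419 = 4.3961 pp.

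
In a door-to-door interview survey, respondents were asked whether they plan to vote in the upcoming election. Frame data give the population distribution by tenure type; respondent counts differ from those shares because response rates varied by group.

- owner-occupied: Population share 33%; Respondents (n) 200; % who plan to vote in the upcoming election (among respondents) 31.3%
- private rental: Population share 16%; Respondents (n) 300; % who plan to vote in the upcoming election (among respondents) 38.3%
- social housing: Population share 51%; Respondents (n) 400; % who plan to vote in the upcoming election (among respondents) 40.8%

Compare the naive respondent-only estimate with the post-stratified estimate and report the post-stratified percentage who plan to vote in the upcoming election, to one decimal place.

Without adjustment, the pooled respondent share is:
  (200/900)×31.3 + (300/900)×38.3 + (400/900)×40.8 = 37.8556%
Post-stratified estimate weights by population shares:
  0.33×31.3 + 0.16×38.3 + 0.51×40.8 = 37.265%

37.3%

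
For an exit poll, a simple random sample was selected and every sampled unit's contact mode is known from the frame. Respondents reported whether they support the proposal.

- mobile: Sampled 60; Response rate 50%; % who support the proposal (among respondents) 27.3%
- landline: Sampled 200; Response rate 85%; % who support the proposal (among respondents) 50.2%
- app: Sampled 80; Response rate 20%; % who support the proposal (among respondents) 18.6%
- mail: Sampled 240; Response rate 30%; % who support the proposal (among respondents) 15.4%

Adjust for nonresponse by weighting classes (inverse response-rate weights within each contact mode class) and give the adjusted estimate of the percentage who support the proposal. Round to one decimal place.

Each respondent's weight = sampled/responded in their class; summing within a class gives n_sampled, so:
  mobile: 60 × 27.3 = 1638
  landline: 200 × 50.2 = 10,040
  app: 80 × 18.6 = 1488
  mail: 240 × 15.4 = 3696
Adjusted estimate = 16,862 / 580 = 29.0724 → 29.1%.

29.1%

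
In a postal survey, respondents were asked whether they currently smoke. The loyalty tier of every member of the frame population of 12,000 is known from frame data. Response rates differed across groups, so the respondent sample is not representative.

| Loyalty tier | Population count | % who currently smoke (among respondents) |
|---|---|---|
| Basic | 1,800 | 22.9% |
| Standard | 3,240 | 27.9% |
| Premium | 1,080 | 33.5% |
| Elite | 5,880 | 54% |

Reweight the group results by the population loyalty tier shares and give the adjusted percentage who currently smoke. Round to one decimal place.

Each cell contributes population-share × respondent value:
  Basic: (1,800/12,000) × 22.9 = 3.435
  Standard: (3,240/12,000) × 27.9 = 7.533
  Premium: (1,080/12,000) × 33.5 = 3.015
  Elite: (5,880/12,000) × 54 = 26.46
Post-stratified estimate = 40.443 → 40.4%.

40.4%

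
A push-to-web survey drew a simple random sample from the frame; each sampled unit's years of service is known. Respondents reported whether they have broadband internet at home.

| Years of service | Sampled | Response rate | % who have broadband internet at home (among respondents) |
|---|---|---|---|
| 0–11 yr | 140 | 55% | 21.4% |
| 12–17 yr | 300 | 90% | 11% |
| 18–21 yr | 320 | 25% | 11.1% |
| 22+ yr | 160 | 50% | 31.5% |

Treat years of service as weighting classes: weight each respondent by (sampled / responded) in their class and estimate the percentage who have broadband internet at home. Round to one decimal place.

16.2%

With weight = n_sampled/n_responded per class, the weighted class total is n_sampled:
  0–11 yr: 140 × 21.4 = 2996
  12–17 yr: 300 × 11 = 3300
  18–21 yr: 320 × 11.1 = 3552
  22+ yr: 160 × 31.5 = 5040
Adjusted estimate = 14,888 / 920 = 16.1826 → 16.2%.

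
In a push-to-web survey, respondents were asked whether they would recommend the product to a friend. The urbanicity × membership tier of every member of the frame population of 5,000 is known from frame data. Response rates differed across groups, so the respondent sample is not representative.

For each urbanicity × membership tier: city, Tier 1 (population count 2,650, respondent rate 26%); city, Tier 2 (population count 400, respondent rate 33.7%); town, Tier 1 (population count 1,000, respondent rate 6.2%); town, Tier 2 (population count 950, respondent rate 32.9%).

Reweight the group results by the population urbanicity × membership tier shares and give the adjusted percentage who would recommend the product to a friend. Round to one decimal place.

Weight each group's respondent value by its population share:
  city, Tier 1: (2,650/5,000) × 26 = 13.78
  city, Tier 2: (400/5,000) × 33.7 = 2.696
  town, Tier 1: (1,000/5,000) × 6.2 = 1.24
  town, Tier 2: (950/5,000) × 32.9 = 6.251
Post-stratified estimate = 23.967 → 24.0%.

24.0%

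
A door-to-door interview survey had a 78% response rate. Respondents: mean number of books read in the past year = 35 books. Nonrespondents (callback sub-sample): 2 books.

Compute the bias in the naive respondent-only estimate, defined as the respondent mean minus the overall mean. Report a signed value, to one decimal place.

+7.3

Nonresponse fraction = 1 − 0.78 = 0.22.
Bias = (nonresponse fraction) × (respondent mean − nonrespondent mean)
     = 0.22 × (35 − 2) = 0.22 × 33 = 7.26.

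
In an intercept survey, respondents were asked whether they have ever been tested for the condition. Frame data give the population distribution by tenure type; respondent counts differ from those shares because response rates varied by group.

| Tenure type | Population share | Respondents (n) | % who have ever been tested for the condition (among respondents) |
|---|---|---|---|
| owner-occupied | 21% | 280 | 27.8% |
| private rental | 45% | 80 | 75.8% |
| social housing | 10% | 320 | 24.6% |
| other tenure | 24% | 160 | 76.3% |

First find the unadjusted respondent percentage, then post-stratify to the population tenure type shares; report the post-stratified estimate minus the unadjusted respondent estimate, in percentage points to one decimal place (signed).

Without adjustment, the pooled respondent share is:
  (280/840)×27.8 + (80/840)×75.8 + (320/840)×24.6 + (160/840)×76.3 = 40.3905%
Post-stratified estimate weights by population shares:
  0.21×27.8 + 0.45×75.8 + 0.1×24.6 + 0.24×76.3 = 60.72%
Difference = 60.72 − 40.3905 = 20.3295 pp.

+20.3 percentage points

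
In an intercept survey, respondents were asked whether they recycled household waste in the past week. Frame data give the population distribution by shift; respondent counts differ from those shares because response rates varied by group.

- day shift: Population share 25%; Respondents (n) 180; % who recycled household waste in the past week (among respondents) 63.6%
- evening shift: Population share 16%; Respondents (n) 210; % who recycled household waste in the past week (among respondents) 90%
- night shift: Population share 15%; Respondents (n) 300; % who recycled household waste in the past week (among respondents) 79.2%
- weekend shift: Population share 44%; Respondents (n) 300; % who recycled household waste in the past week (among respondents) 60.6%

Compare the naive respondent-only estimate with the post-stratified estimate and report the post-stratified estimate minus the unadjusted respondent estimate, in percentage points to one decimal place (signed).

-4.2 percentage points

Unadjusted (pooled respondent) estimate weights by respondent counts:
  (180/990)×63.6 + (210/990)×90 + (300/990)×79.2 + (300/990)×60.6 = 73.0182%
Post-stratified estimate weights by population shares:
  0.25×63.6 + 0.16×90 + 0.15×79.2 + 0.44×60.6 = 68.844%
Difference = 68.844 − 73.0182 = -4.1742 pp.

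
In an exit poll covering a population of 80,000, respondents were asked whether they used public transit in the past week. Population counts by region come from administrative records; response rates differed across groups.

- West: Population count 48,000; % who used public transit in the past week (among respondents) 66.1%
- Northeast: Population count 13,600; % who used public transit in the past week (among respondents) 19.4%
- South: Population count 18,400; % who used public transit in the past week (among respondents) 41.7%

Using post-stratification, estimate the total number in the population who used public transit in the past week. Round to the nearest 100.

Apply each group's respondent rate to its population count:
  West: 48,000 × 66.1% = 31,728
  Northeast: 13,600 × 19.4% = 2638.4
  South: 18,400 × 41.7% = 7672.8
Estimated total = 42039.2 → 42,000.

42,000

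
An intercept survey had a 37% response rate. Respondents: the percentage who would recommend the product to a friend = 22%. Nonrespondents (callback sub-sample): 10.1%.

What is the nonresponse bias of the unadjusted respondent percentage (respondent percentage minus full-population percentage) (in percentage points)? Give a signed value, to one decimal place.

Nonresponse fraction = 1 − 0.37 = 0.63.
Bias = (nonresponse fraction) × (respondent percentage − nonrespondent percentage)
     = 0.63 × (22 − 10.1) = 0.63 × 11.9 = 7.497.

+7.5 percentage points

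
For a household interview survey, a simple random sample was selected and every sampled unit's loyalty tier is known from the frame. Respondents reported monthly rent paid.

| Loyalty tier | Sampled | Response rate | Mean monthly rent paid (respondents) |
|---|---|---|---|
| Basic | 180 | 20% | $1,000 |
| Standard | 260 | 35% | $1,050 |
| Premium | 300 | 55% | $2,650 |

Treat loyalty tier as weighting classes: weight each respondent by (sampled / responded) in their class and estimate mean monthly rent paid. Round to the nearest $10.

Weighting each respondent by the inverse class response rate inflates each class back to its sampled size, so the class weight is n_sampled:
  Basic: 180 × 1000 = 180,000
  Standard: 260 × 1050 = 273,000
  Premium: 300 × 2650 = 795,000
Adjusted estimate = 1,248,000 / 740 = 1686.49 → $1,690.

$1,690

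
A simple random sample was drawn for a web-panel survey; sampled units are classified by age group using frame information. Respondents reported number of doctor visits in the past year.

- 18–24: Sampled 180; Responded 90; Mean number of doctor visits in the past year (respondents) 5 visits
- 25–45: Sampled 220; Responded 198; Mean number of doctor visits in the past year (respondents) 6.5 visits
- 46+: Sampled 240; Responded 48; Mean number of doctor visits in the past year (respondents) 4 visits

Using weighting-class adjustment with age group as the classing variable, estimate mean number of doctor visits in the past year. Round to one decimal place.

5.1

Class response rates: 18–24 90/180 = 50%, 25–45 198/220 = 90%, 46+ 48/240 = 20%.
With weight = n_sampled/n_responded per class, the weighted class total is n_sampled:
  18–24: 180 × 5 = 900
  25–45: 220 × 6.5 = 1430
  46+: 240 × 4 = 960
Adjusted estimate = 3290 / 640 = 5.14062 → 5.1.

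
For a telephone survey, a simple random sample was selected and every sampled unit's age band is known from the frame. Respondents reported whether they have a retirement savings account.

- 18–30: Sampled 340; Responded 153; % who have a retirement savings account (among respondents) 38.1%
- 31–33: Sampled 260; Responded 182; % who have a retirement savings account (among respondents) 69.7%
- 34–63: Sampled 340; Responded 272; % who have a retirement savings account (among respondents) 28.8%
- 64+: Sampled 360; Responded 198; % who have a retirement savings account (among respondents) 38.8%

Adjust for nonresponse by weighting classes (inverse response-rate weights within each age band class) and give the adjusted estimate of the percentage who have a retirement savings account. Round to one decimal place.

42.2%

Class response rates: 18–30 153/340 = 45%, 31–33 182/260 = 70%, 34–63 272/340 = 80%, 64+ 198/360 = 55%.
Inverse-response-rate weighting restores each class to its sampled count, so class totals weight by n_sampled:
  18–30: 340 × 38.1 = 12,954
  31–33: 260 × 69.7 = 18,122
  34–63: 340 × 28.8 = 9792
  64+: 360 × 38.8 = 13968
Adjusted estimate = 54,836 / 1,300 = 42.1815 → 42.2%.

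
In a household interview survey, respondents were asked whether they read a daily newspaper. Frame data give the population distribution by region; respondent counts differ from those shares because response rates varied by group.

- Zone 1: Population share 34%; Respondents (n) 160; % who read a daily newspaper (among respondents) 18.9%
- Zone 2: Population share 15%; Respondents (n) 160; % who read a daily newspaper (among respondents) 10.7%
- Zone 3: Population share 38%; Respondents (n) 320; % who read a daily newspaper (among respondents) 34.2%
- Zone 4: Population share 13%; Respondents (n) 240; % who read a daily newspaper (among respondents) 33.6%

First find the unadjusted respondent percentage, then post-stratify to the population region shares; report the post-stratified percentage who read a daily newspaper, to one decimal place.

25.4%

Without adjustment, the pooled respondent share is:
  (160/880)×18.9 + (160/880)×10.7 + (320/880)×34.2 + (240/880)×33.6 = 26.9818%
Post-stratified estimate weights by population shares:
  0.34×18.9 + 0.15×10.7 + 0.38×34.2 + 0.13×33.6 = 25.395%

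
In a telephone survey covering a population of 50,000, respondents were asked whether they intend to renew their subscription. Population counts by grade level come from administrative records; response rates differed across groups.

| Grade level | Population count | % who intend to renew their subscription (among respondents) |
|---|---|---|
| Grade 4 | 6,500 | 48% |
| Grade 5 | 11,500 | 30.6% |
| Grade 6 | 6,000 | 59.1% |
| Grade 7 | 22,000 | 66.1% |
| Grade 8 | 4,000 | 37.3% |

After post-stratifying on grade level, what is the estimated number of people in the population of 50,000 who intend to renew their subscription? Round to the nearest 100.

Apply each group's respondent rate to its population count:
  Grade 4: 6,500 × 48% = 3120
  Grade 5: 11,500 × 30.6% = 3519
  Grade 6: 6,000 × 59.1% = 3546
  Grade 7: 22,000 × 66.1% = 14,542
  Grade 8: 4,000 × 37.3% = 1492
Estimated total = 26,219 → 26,200.

26,200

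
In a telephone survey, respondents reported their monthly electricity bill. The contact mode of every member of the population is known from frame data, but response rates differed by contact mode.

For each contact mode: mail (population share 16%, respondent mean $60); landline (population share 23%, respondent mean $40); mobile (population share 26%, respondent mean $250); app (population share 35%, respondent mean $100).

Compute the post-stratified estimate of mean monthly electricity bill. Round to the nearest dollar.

Weight each group's respondent value by its population share:
  mail: 0.16 × 60 = 9.6
  landline: 0.23 × 40 = 9.2
  mobile: 0.26 × 250 = 65
  app: 0.35 × 100 = 35
Post-stratified estimate = 118.8 → $119.

$119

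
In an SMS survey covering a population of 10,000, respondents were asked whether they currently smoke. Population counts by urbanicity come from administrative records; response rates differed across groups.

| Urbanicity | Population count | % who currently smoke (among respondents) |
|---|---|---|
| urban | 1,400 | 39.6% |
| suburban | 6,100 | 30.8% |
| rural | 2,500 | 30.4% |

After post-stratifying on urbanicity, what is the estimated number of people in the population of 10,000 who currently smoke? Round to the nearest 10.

3,190

Estimated count per cell = population count × respondent percentage:
  urban: 1,400 × 39.6% = 554.4
  suburban: 6,100 × 30.8% = 1878.8
  rural: 2,500 × 30.4% = 760
Estimated total = 3193.2 → 3,190.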